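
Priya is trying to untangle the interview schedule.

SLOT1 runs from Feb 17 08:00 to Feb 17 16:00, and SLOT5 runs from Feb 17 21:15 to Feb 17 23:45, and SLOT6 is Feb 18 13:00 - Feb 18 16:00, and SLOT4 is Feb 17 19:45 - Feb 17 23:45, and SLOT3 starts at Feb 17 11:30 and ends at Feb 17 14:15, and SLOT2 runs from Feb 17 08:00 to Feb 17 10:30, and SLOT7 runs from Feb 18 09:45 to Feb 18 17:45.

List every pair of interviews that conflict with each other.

SLOT1 & SLOT2, SLOT1 & SLOT3, SLOT4 & SLOT5, SLOT6 & SLOT7

Sorted by start: SLOT1, SLOT2, SLOT3, SLOT4, SLOT5, SLOT7, SLOT6.
SLOT2 starts before SLOT1 ends → SLOT1 and SLOT2 overlap.
SLOT3 starts before SLOT1 ends → SLOT1 and SLOT3 overlap.
SLOT4 starts after SLOT1 ends — done with SLOT1.
SLOT3 starts after SLOT2 ends — done with SLOT2.
SLOT4 starts after SLOT3 ends — done with SLOT3.
SLOT5 starts before SLOT4 ends → SLOT4 and SLOT5 overlap.
SLOT7 starts after SLOT4 ends — done with SLOT4.
SLOT7 starts after SLOT5 ends — done with SLOT5.
SLOT6 starts before SLOT7 ends → SLOT7 and SLOT6 overlap.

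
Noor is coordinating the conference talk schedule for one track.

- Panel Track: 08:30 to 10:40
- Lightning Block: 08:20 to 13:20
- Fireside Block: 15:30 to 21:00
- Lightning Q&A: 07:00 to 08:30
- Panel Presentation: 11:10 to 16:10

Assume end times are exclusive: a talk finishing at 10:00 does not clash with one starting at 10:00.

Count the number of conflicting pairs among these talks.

4

Sorted by start: Lightning Q&A, Lightning Block, Panel Track, Panel Presentation, Fireside Block.
Lightning Block starts before Lightning Q&A ends → Lightning Q&A and Lightning Block overlap.
Panel Track starts exactly when Lightning Q&A ends (back-to-back, no overlap), so Lightning Q&A has no further overlaps.
Panel Track starts before Lightning Block ends → Lightning Block and Panel Track overlap.
Panel Presentation starts before Lightning Block ends → Lightning Block and Panel Presentation overlap.
Fireside Block starts after Lightning Block ends.
Panel Presentation starts after Panel Track ends, so Panel Track has no further overlaps.
Fireside Block starts before Panel Presentation ends → Panel Presentation and Fireside Block overlap.
Overlapping pairs: Fireside Block & Panel Presentation, Lightning Block & Lightning Q&A, Lightning Block & Panel Presentation, Lightning Block & Panel Track — 4 in total.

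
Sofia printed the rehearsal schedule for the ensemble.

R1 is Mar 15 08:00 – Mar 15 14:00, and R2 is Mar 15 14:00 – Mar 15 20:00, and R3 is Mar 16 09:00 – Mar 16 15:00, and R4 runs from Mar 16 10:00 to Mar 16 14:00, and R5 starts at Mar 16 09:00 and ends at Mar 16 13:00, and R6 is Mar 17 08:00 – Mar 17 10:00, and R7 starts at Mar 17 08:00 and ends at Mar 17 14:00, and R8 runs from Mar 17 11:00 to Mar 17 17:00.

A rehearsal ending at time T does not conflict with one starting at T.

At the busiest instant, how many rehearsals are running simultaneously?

3

Sort all start/end points and keep a running count:
Mar 15 08:00 start R1 → 1
Mar 15 14:00 end R1 → 0
Mar 15 14:00 start R2 → 1
Mar 15 20:00 end R2 → 0
Mar 16 09:00 start R3 → 1
Mar 16 09:00 start R5 → 2
Mar 16 10:00 start R4 → 3
Mar 16 13:00 end R5 → 2
Mar 16 14:00 end R4 → 1
Mar 16 15:00 end R3 → 0
Mar 17 08:00 start R6 → 1
Mar 17 08:00 start R7 → 2
Mar 17 10:00 end R6 → 1
Mar 17 11:00 start R8 → 2
Mar 17 14:00 end R7 → 1
Mar 17 17:00 end R8 → 0
Peak is 3, at Mar 16 10:00 (R3, R4, R5).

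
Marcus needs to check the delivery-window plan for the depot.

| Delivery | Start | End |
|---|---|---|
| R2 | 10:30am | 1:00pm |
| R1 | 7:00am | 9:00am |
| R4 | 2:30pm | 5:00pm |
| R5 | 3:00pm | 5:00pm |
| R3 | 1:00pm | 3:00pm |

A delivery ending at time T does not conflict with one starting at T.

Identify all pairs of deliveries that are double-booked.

Sorted by start: R1, R2, R3, R4, R5.
R2 starts after R1 ends — done with R1.
R3 starts exactly when R2 ends (back-to-back, no overlap) — done with R2.
R4 starts before R3 ends → R3 and R4 overlap.
R5 starts exactly when R3 ends (back-to-back, no overlap).
R5 starts before R4 ends → R4 and R5 overlap.

R3 & R4, R4 & R5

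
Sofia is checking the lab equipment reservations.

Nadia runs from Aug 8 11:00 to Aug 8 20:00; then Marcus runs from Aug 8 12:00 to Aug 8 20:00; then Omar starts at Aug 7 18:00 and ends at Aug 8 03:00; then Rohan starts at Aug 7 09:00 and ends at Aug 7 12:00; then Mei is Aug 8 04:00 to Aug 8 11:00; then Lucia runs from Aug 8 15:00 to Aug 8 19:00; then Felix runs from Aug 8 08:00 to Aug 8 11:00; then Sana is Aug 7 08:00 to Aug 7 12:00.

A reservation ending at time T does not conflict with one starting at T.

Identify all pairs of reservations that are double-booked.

Check each pair: they overlap iff neither finishes before the other starts.
Sorted by start: Sana, Rohan, Omar, Mei, Felix, Nadia, Marcus, Lucia.
Rohan starts before Sana ends → Sana and Rohan overlap.
Omar starts after Sana ends, so nothing later overlaps Sana either.
Omar starts after Rohan ends, so nothing later overlaps Rohan either.
Mei starts after Omar ends, so nothing later overlaps Omar either.
Felix starts before Mei ends → Mei and Felix overlap.
Nadia starts exactly when Mei ends (back-to-back, no overlap), so nothing later overlaps Mei either.
Nadia starts exactly when Felix ends (back-to-back, no overlap), so nothing later overlaps Felix either.
Marcus starts before Nadia ends → Nadia and Marcus overlap.
Lucia starts before Nadia ends → Nadia and Lucia overlap.
Lucia starts before Marcus ends → Marcus and Lucia overlap.

Felix & Mei, Lucia & Marcus, Lucia & Nadia, Marcus & Nadia, Rohan & Sana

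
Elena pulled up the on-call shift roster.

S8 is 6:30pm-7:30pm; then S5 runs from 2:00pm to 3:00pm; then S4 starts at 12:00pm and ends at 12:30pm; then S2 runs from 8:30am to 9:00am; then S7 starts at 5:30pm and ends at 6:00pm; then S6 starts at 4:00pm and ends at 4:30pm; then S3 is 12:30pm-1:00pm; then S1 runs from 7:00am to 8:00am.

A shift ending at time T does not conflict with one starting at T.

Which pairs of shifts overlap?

no overlapping pairs

Sorted by start: S1, S2, S4, S3, S5, S6, S7, S8.
S2 starts after S1 ends; S1 is clear from here.
S4 starts after S2 ends; S2 is clear from here.
S3 starts exactly when S4 ends (back-to-back, no overlap); S4 is clear from here.
S5 starts after S3 ends; S3 is clear from here.
S6 starts after S5 ends; S5 is clear from here.
S7 starts after S6 ends; S6 is clear from here.
S8 starts after S7 ends.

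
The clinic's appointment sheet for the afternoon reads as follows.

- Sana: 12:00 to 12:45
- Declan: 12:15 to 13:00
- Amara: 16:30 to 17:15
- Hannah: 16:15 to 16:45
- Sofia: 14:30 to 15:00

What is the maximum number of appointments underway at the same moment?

2

Walk through starts and ends in time order (an end at T is processed before a start at T):
12:00 start Sana → 1
12:15 start Declan → 2
12:45 end Sana → 1
13:00 end Declan → 0
14:30 start Sofia → 1
15:00 end Sofia → 0
16:15 start Hannah → 1
16:30 start Amara → 2
16:45 end Hannah → 1
17:15 end Amara → 0
Peak is 2, at 12:15 (Declan, Sana).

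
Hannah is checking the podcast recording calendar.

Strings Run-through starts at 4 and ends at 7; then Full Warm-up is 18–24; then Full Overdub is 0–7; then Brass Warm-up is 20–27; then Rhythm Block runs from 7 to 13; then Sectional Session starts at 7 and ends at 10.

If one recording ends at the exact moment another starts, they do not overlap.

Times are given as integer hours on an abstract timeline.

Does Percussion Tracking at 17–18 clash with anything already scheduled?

No — it doesn't clash with anything

Full Overdub: ends 7 at or before Percussion Tracking starts 17 → clear.
Strings Run-through: ends 7 at or before Percussion Tracking starts 17 → clear.
Sectional Session: ends 10 at or before Percussion Tracking starts 17 → clear.
Rhythm Block: ends 13 at or before Percussion Tracking starts 17 → clear.
Full Warm-up: starts 18 at or after Percussion Tracking ends 18 → clear.
Brass Warm-up: starts 20 at or after Percussion Tracking ends 18 → clear.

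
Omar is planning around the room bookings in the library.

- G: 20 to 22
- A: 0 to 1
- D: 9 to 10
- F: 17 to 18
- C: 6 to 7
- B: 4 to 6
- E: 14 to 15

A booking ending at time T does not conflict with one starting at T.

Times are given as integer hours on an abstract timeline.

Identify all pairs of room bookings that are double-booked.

Check each pair: they overlap iff neither finishes before the other starts.
Sorted by start: A, B, C, D, E, F, G.
B starts after A ends, so A has no further overlaps.
C starts exactly when B ends (back-to-back, no overlap), so B has no further overlaps.
D starts after C ends, so C has no further overlaps.
E starts after D ends, so D has no further overlaps.
F starts after E ends, so E has no further overlaps.
G starts after F ends.

no conflicts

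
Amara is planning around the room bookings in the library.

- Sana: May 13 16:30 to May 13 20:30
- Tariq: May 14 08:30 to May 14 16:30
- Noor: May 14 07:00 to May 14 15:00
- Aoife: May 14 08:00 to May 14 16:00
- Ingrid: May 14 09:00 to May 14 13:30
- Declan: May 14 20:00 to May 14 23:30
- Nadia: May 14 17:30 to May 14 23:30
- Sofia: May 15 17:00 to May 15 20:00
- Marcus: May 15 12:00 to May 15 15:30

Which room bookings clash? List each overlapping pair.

Sorted by start: Sana, Noor, Aoife, Tariq, Ingrid, Nadia, Declan, Marcus, Sofia.
Noor starts after Sana ends — done with Sana.
Aoife starts before Noor ends → Noor and Aoife overlap.
Tariq starts before Noor ends → Noor and Tariq overlap.
Ingrid starts before Noor ends → Noor and Ingrid overlap.
Nadia starts after Noor ends — done with Noor.
Tariq starts before Aoife ends → Aoife and Tariq overlap.
Ingrid starts before Aoife ends → Aoife and Ingrid overlap.
Nadia starts after Aoife ends — done with Aoife.
Ingrid starts before Tariq ends → Tariq and Ingrid overlap.
Nadia starts after Tariq ends — done with Tariq.
Nadia starts after Ingrid ends — done with Ingrid.
Declan starts before Nadia ends → Nadia and Declan overlap.
Marcus starts after Nadia ends — done with Nadia.
Marcus starts after Declan ends — done with Declan.
Sofia starts after Marcus ends.

Aoife & Ingrid, Aoife & Noor, Aoife & Tariq, Declan & Nadia, Ingrid & Noor, Ingrid & Tariq, Noor & Tariq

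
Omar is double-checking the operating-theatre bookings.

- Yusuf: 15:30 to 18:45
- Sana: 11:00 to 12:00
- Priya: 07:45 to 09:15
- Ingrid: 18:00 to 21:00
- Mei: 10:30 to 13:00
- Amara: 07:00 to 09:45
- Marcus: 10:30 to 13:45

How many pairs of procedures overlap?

Sorted by start: Amara, Priya, Mei, Marcus, Sana, Yusuf, Ingrid.
Priya starts before Amara ends → Amara and Priya overlap.
Mei starts after Amara ends, so Amara has no further overlaps.
Mei starts after Priya ends, so Priya has no further overlaps.
Marcus starts before Mei ends → Mei and Marcus overlap.
Sana starts before Mei ends → Mei and Sana overlap.
Yusuf starts after Mei ends, so Mei has no further overlaps.
Sana starts before Marcus ends → Marcus and Sana overlap.
Yusuf starts after Marcus ends, so Marcus has no further overlaps.
Yusuf starts after Sana ends, so Sana has no further overlaps.
Ingrid starts before Yusuf ends → Yusuf and Ingrid overlap.
Overlapping pairs: Amara & Priya, Ingrid & Yusuf, Marcus & Mei, Marcus & Sana, Mei & Sana — 5 in total.

5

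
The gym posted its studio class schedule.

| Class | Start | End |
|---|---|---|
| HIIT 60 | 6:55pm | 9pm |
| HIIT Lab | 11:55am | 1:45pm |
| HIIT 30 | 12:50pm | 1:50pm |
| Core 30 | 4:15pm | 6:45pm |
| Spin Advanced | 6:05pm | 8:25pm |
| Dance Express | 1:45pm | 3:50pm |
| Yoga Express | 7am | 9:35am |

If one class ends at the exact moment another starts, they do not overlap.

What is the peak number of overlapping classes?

Sweep the timeline, counting +1 at each start and −1 at each end (ends before starts at a tie):
7am start Yoga Express → 1
9:35am end Yoga Express → 0
11:55am start HIIT Lab → 1
12:50pm start HIIT 30 → 2
1:45pm end HIIT Lab → 1
1:45pm start Dance Express → 2
1:50pm end HIIT 30 → 1
3:50pm end Dance Express → 0
4:15pm start Core 30 → 1
6:05pm start Spin Advanced → 2
6:45pm end Core 30 → 1
6:55pm start HIIT 60 → 2
8:25pm end Spin Advanced → 1
9pm end HIIT 60 → 0
Peak is 2, at 12:50pm (HIIT 30, HIIT Lab).

2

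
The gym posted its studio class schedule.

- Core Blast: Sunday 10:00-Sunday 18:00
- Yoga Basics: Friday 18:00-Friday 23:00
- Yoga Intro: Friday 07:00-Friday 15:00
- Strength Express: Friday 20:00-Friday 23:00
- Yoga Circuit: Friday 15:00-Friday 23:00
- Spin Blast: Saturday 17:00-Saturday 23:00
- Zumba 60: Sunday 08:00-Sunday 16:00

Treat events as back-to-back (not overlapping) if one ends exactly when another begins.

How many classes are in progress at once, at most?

Sort all start/end points and keep a running count:
Friday 07:00 start Yoga Intro → 1
Friday 15:00 end Yoga Intro → 0
Friday 15:00 start Yoga Circuit → 1
Friday 18:00 start Yoga Basics → 2
Friday 20:00 start Strength Express → 3
Friday 23:00 end Strength Express → 2
Friday 23:00 end Yoga Basics → 1
Friday 23:00 end Yoga Circuit → 0
Saturday 17:00 start Spin Blast → 1
Saturday 23:00 end Spin Blast → 0
Sunday 08:00 start Zumba 60 → 1
Sunday 10:00 start Core Blast → 2
Sunday 16:00 end Zumba 60 → 1
Sunday 18:00 end Core Blast → 0
Peak is 3, at Friday 20:00 (Strength Express, Yoga Basics, Yoga Circuit).

3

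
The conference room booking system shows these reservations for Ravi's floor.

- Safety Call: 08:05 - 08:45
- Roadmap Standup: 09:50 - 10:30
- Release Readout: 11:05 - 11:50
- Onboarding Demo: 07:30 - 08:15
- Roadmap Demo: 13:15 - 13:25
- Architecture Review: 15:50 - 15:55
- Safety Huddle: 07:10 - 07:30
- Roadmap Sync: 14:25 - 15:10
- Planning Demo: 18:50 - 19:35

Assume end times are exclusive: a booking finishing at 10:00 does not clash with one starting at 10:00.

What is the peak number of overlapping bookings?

Sort all start/end points and keep a running count:
07:10 start Safety Huddle → 1
07:30 end Safety Huddle → 0
07:30 start Onboarding Demo → 1
08:05 start Safety Call → 2
08:15 end Onboarding Demo → 1
08:45 end Safety Call → 0
09:50 start Roadmap Standup → 1
10:30 end Roadmap Standup → 0
11:05 start Release Readout → 1
11:50 end Release Readout → 0
13:15 start Roadmap Demo → 1
13:25 end Roadmap Demo → 0
14:25 start Roadmap Sync → 1
15:10 end Roadmap Sync → 0
15:50 start Architecture Review → 1
15:55 end Architecture Review → 0
18:50 start Planning Demo → 1
19:35 end Planning Demo → 0
Peak is 2, at 08:05 (Onboarding Demo, Safety Call).

2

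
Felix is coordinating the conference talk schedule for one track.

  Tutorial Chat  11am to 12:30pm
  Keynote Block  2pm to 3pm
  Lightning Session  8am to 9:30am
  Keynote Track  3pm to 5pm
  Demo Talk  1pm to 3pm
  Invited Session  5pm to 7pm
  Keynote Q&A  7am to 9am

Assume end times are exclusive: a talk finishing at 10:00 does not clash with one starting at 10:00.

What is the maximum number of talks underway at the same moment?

2

Walk through starts and ends in time order (an end at T is processed before a start at T):
7am start Keynote Q&A → 1
8am start Lightning Session → 2
9am end Keynote Q&A → 1
9:30am end Lightning Session → 0
11am start Tutorial Chat → 1
12:30pm end Tutorial Chat → 0
1pm start Demo Talk → 1
2pm start Keynote Block → 2
3pm end Demo Talk → 1
3pm end Keynote Block → 0
3pm start Keynote Track → 1
5pm end Keynote Track → 0
5pm start Invited Session → 1
7pm end Invited Session → 0
Peak is 2, at 8am (Keynote Q&A, Lightning Session).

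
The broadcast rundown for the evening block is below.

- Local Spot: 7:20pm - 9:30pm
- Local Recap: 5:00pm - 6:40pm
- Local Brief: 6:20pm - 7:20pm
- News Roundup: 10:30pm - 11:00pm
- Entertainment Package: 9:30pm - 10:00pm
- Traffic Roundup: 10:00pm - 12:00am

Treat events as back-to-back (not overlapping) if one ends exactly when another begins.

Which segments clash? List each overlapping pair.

Local Brief & Local Recap, News Roundup & Traffic Roundup

Two intervals overlap when each starts before the other ends.
Sorted by start: Local Recap, Local Brief, Local Spot, Entertainment Package, Traffic Roundup, News Roundup.
Local Brief starts before Local Recap ends → Local Recap and Local Brief overlap.
Local Spot starts after Local Recap ends, so nothing later overlaps Local Recap either.
Local Spot starts exactly when Local Brief ends (back-to-back, no overlap), so nothing later overlaps Local Brief either.
Entertainment Package starts exactly when Local Spot ends (back-to-back, no overlap), so nothing later overlaps Local Spot either.
Traffic Roundup starts exactly when Entertainment Package ends (back-to-back, no overlap), so nothing later overlaps Entertainment Package either.
News Roundup starts before Traffic Roundup ends → Traffic Roundup and News Roundup overlap.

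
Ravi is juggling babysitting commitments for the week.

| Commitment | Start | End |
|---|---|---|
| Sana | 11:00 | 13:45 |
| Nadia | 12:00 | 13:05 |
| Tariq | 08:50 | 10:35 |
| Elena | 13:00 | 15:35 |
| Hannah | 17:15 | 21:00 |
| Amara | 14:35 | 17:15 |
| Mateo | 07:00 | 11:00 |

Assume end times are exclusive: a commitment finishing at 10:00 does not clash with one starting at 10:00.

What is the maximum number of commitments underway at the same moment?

Sort all start/end points and keep a running count:
07:00 start Mateo → 1
08:50 start Tariq → 2
10:35 end Tariq → 1
11:00 end Mateo → 0
11:00 start Sana → 1
12:00 start Nadia → 2
13:00 start Elena → 3
13:05 end Nadia → 2
13:45 end Sana → 1
14:35 start Amara → 2
15:35 end Elena → 1
17:15 end Amara → 0
17:15 start Hannah → 1
21:00 end Hannah → 0
Peak is 3, at 13:00 (Elena, Nadia, Sana).

3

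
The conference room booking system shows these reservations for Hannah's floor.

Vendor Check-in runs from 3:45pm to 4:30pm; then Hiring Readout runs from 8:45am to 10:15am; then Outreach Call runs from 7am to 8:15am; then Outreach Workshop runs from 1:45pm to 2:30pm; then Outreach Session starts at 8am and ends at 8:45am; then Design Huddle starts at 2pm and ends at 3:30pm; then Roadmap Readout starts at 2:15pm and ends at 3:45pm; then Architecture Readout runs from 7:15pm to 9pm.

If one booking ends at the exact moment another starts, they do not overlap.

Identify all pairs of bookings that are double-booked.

Sorted by start: Outreach Call, Outreach Session, Hiring Readout, Outreach Workshop, Design Huddle, Roadmap Readout, Vendor Check-in, Architecture Readout.
Outreach Session starts before Outreach Call ends → Outreach Call and Outreach Session overlap.
Hiring Readout starts after Outreach Call ends, so Outreach Call has no further overlaps.
Hiring Readout starts exactly when Outreach Session ends (back-to-back, no overlap), so Outreach Session has no further overlaps.
Outreach Workshop starts after Hiring Readout ends, so Hiring Readout has no further overlaps.
Design Huddle starts before Outreach Workshop ends → Outreach Workshop and Design Huddle overlap.
Roadmap Readout starts before Outreach Workshop ends → Outreach Workshop and Roadmap Readout overlap.
Vendor Check-in starts after Outreach Workshop ends, so Outreach Workshop has no further overlaps.
Roadmap Readout starts before Design Huddle ends → Design Huddle and Roadmap Readout overlap.
Vendor Check-in starts after Design Huddle ends, so Design Huddle has no further overlaps.
Vendor Check-in starts exactly when Roadmap Readout ends (back-to-back, no overlap), so Roadmap Readout has no further overlaps.
Architecture Readout starts after Vendor Check-in ends.

Design Huddle & Outreach Workshop, Design Huddle & Roadmap Readout, Outreach Call & Outreach Session, Outreach Workshop & Roadmap Readout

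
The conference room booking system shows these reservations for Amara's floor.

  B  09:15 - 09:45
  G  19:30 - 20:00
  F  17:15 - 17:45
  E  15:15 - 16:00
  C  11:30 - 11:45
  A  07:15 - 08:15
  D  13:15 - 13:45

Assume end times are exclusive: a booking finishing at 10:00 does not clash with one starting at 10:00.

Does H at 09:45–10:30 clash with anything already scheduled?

No — it doesn't clash with anything

A: ends 08:15 at or before H starts 09:45 → clear.
B: ends 09:45 at or before H starts 09:45 → clear.
C: starts 11:30 at or after H ends 10:30 → clear.
D: starts 13:15 at or after H ends 10:30 → clear.
E: starts 15:15 at or after H ends 10:30 → clear.
F: starts 17:15 at or after H ends 10:30 → clear.
G: starts 19:30 at or after H ends 10:30 → clear.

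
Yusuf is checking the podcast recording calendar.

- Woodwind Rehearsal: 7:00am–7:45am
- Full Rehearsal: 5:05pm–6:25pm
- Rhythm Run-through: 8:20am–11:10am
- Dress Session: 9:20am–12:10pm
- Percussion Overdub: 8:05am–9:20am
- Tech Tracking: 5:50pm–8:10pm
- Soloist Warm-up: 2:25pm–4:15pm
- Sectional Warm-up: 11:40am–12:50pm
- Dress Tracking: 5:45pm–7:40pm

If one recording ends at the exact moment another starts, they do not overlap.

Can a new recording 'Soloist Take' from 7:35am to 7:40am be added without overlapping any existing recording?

No — it overlaps Woodwind Rehearsal

Woodwind Rehearsal: starts 7:00am before Soloist Take ends 7:40am, and ends 7:45am after Soloist Take starts 7:35am → overlap.
Percussion Overdub: starts 8:05am at or after Soloist Take ends 7:40am → clear.
Rhythm Run-through: starts 8:20am at or after Soloist Take ends 7:40am → clear.
Dress Session: starts 9:20am at or after Soloist Take ends 7:40am → clear.
Sectional Warm-up: starts 11:40am at or after Soloist Take ends 7:40am → clear.
Soloist Warm-up: starts 2:25pm at or after Soloist Take ends 7:40am → clear.
Full Rehearsal: starts 5:05pm at or after Soloist Take ends 7:40am → clear.
Dress Tracking: starts 5:45pm at or after Soloist Take ends 7:40am → clear.
Tech Tracking: starts 5:50pm at or after Soloist Take ends 7:40am → clear.
Soloist Take overlaps Woodwind Rehearsal.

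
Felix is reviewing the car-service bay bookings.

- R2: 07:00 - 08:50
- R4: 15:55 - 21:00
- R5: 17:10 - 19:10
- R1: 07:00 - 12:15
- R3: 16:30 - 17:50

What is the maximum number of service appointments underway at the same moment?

Sort all start/end points and keep a running count:
07:00 start R1 → 1
07:00 start R2 → 2
08:50 end R2 → 1
12:15 end R1 → 0
15:55 start R4 → 1
16:30 start R3 → 2
17:10 start R5 → 3
17:50 end R3 → 2
19:10 end R5 → 1
21:00 end R4 → 0
Peak is 3, at 17:10 (R3, R4, R5).

3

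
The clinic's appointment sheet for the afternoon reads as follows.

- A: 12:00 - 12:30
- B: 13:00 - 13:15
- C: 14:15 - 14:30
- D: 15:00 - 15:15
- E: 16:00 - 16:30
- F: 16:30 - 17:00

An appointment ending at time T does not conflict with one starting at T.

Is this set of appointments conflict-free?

Yes

Sorted by start: A, B, C, D, E, F.
B starts after A ends — done with A.
C starts after B ends — done with B.
D starts after C ends — done with C.
E starts after D ends — done with D.
F starts exactly when E ends (back-to-back, no overlap).
Every pair is clear; the schedule has no overlaps.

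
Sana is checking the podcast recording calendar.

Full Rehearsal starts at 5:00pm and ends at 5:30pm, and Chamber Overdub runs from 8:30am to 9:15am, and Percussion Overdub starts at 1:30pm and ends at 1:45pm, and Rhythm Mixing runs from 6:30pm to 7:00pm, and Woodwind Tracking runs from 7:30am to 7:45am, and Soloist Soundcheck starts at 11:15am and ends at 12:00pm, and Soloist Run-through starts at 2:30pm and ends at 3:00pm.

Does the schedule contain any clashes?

Sorted by start: Woodwind Tracking, Chamber Overdub, Soloist Soundcheck, Percussion Overdub, Soloist Run-through, Full Rehearsal, Rhythm Mixing.
Chamber Overdub starts after Woodwind Tracking ends, so Woodwind Tracking has no further overlaps.
Soloist Soundcheck starts after Chamber Overdub ends, so Chamber Overdub has no further overlaps.
Percussion Overdub starts after Soloist Soundcheck ends, so Soloist Soundcheck has no further overlaps.
Soloist Run-through starts after Percussion Overdub ends, so Percussion Overdub has no further overlaps.
Full Rehearsal starts after Soloist Run-through ends, so Soloist Run-through has no further overlaps.
Rhythm Mixing starts after Full Rehearsal ends.
Every pair is clear; the schedule has no overlaps.

No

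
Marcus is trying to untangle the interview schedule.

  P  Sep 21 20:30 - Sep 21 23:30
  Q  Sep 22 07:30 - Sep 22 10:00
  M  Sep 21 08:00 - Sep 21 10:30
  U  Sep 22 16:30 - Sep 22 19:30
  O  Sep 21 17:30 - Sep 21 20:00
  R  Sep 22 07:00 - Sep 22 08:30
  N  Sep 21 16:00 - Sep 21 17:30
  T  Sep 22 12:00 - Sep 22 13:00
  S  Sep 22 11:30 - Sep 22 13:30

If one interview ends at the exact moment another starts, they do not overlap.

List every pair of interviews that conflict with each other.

Q & R, S & T

Sorted by start: M, N, O, P, R, Q, S, T, U.
N starts after M ends, so M has no further overlaps.
O starts exactly when N ends (back-to-back, no overlap), so N has no further overlaps.
P starts after O ends, so O has no further overlaps.
R starts after P ends, so P has no further overlaps.
Q starts before R ends → R and Q overlap.
S starts after R ends, so R has no further overlaps.
S starts after Q ends, so Q has no further overlaps.
T starts before S ends → S and T overlap.
U starts after S ends.
U starts after T ends.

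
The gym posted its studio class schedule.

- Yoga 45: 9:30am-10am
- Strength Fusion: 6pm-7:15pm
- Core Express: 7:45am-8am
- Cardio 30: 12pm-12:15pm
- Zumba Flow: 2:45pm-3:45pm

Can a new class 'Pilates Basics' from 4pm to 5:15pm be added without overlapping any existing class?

Core Express: ends 8am at or before Pilates Basics starts 4pm → clear.
Yoga 45: ends 10am at or before Pilates Basics starts 4pm → clear.
Cardio 30: ends 12:15pm at or before Pilates Basics starts 4pm → clear.
Zumba Flow: ends 3:45pm at or before Pilates Basics starts 4pm → clear.
Strength Fusion: starts 6pm at or after Pilates Basics ends 5:15pm → clear.

Yes — the slot is free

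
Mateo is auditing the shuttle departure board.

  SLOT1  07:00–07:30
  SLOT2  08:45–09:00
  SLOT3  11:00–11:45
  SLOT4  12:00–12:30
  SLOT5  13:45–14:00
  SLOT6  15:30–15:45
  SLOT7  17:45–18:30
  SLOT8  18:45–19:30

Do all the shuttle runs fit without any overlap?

Sorted by start: SLOT1, SLOT2, SLOT3, SLOT4, SLOT5, SLOT6, SLOT7, SLOT8.
SLOT2 starts after SLOT1 ends — done with SLOT1.
SLOT3 starts after SLOT2 ends — done with SLOT2.
SLOT4 starts after SLOT3 ends — done with SLOT3.
SLOT5 starts after SLOT4 ends — done with SLOT4.
SLOT6 starts after SLOT5 ends — done with SLOT5.
SLOT7 starts after SLOT6 ends — done with SLOT6.
SLOT8 starts after SLOT7 ends.
Every pair is clear; the schedule has no overlaps.

Yes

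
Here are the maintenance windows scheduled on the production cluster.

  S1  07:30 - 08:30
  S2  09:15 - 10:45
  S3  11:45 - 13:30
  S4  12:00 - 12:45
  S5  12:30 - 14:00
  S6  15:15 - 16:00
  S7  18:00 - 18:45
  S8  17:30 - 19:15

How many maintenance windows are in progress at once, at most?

3

Sweep the timeline, counting +1 at each start and −1 at each end (ends before starts at a tie):
07:30 start S1 → 1
08:30 end S1 → 0
09:15 start S2 → 1
10:45 end S2 → 0
11:45 start S3 → 1
12:00 start S4 → 2
12:30 start S5 → 3
12:45 end S4 → 2
13:30 end S3 → 1
14:00 end S5 → 0
15:15 start S6 → 1
16:00 end S6 → 0
17:30 start S8 → 1
18:00 start S7 → 2
18:45 end S7 → 1
19:15 end S8 → 0
Peak is 3, at 12:30 (S3, S4, S5).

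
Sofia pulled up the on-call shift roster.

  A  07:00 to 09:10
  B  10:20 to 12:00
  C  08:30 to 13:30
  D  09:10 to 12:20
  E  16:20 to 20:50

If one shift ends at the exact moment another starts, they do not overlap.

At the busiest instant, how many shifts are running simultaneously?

Sweep the timeline, counting +1 at each start and −1 at each end (ends before starts at a tie):
07:00 start A → 1
08:30 start C → 2
09:10 end A → 1
09:10 start D → 2
10:20 start B → 3
12:00 end B → 2
12:20 end D → 1
13:30 end C → 0
16:20 start E → 1
20:50 end E → 0
Peak is 3, at 10:20 (B, C, D).

3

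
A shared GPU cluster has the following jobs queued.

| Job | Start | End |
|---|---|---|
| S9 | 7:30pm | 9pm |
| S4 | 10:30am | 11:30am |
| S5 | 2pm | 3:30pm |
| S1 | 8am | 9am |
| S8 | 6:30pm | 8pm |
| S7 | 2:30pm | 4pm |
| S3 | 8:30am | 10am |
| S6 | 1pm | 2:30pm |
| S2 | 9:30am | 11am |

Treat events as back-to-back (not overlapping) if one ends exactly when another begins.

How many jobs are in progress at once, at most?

2

Walk through starts and ends in time order (an end at T is processed before a start at T):
8am start S1 → 1
8:30am start S3 → 2
9am end S1 → 1
9:30am start S2 → 2
10am end S3 → 1
10:30am start S4 → 2
11am end S2 → 1
11:30am end S4 → 0
1pm start S6 → 1
2pm start S5 → 2
2:30pm end S6 → 1
2:30pm start S7 → 2
3:30pm end S5 → 1
4pm end S7 → 0
6:30pm start S8 → 1
7:30pm start S9 → 2
8pm end S8 → 1
9pm end S9 → 0
Peak is 2, at 8:30am (S1, S3).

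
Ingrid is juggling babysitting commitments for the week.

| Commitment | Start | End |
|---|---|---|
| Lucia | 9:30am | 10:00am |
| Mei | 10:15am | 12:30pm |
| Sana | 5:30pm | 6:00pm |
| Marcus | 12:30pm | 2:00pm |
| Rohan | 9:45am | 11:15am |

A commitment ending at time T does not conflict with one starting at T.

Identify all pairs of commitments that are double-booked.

Lucia & Rohan, Mei & Rohan

Sorted by start: Lucia, Rohan, Mei, Marcus, Sana.
Rohan starts before Lucia ends → Lucia and Rohan overlap.
Mei starts after Lucia ends; Lucia is clear from here.
Mei starts before Rohan ends → Rohan and Mei overlap.
Marcus starts after Rohan ends; Rohan is clear from here.
Marcus starts exactly when Mei ends (back-to-back, no overlap); Mei is clear from here.
Sana starts after Marcus ends.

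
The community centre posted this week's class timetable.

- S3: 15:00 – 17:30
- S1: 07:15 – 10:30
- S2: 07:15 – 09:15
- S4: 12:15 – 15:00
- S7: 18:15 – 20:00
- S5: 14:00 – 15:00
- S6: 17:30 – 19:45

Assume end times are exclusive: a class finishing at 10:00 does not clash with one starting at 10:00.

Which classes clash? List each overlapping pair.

Sorted by start: S1, S2, S4, S5, S3, S6, S7.
S2 starts before S1 ends → S1 and S2 overlap.
S4 starts after S1 ends, so S1 has no further overlaps.
S4 starts after S2 ends, so S2 has no further overlaps.
S5 starts before S4 ends → S4 and S5 overlap.
S3 starts exactly when S4 ends (back-to-back, no overlap), so S4 has no further overlaps.
S3 starts exactly when S5 ends (back-to-back, no overlap), so S5 has no further overlaps.
S6 starts exactly when S3 ends (back-to-back, no overlap), so S3 has no further overlaps.
S7 starts before S6 ends → S6 and S7 overlap.

S1 & S2, S4 & S5, S6 & S7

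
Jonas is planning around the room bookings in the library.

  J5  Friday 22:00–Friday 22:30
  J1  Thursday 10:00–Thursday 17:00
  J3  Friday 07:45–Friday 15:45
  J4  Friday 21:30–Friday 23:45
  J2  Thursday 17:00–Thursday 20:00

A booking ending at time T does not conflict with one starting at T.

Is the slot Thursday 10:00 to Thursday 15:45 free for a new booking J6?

J1: starts Thursday 10:00 before J6 ends Thursday 15:45, and ends Thursday 17:00 after J6 starts Thursday 10:00 → overlap.
J2: starts Thursday 17:00 at or after J6 ends Thursday 15:45 → clear.
J3: starts Friday 07:45 at or after J6 ends Thursday 15:45 → clear.
J4: starts Friday 21:30 at or after J6 ends Thursday 15:45 → clear.
J5: starts Friday 22:00 at or after J6 ends Thursday 15:45 → clear.
J6 overlaps J1.

No — it overlaps J1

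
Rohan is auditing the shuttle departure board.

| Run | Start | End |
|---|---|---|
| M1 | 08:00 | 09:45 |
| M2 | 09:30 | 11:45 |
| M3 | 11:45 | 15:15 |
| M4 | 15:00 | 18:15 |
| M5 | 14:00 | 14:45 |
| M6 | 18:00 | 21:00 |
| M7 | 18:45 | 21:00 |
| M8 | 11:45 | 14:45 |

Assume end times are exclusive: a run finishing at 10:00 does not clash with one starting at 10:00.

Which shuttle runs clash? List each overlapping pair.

Sorted by start: M1, M2, M3, M8, M5, M4, M6, M7.
M2 starts before M1 ends → M1 and M2 overlap.
M3 starts after M1 ends; M1 is clear from here.
M3 starts exactly when M2 ends (back-to-back, no overlap); M2 is clear from here.
M8 starts before M3 ends → M3 and M8 overlap.
M5 starts before M3 ends → M3 and M5 overlap.
M4 starts before M3 ends → M3 and M4 overlap.
M6 starts after M3 ends; M3 is clear from here.
M5 starts before M8 ends → M8 and M5 overlap.
M4 starts after M8 ends; M8 is clear from here.
M4 starts after M5 ends; M5 is clear from here.
M6 starts before M4 ends → M4 and M6 overlap.
M7 starts after M4 ends.
M7 starts before M6 ends → M6 and M7 overlap.

M1 & M2, M3 & M4, M3 & M5, M3 & M8, M4 & M6, M5 & M8, M6 & M7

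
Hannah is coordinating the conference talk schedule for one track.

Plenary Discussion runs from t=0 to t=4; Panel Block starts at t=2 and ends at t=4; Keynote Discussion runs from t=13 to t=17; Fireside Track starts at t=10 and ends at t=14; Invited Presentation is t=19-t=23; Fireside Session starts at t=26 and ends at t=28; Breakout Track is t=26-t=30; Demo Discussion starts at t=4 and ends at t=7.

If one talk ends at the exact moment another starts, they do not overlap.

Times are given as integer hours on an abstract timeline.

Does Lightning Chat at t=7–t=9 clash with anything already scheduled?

No — it doesn't clash with anything

Plenary Discussion: ends t=4 at or before Lightning Chat starts t=7 → clear.
Panel Block: ends t=4 at or before Lightning Chat starts t=7 → clear.
Demo Discussion: ends t=7 at or before Lightning Chat starts t=7 → clear.
Fireside Track: starts t=10 at or after Lightning Chat ends t=9 → clear.
Keynote Discussion: starts t=13 at or after Lightning Chat ends t=9 → clear.
Invited Presentation: starts t=19 at or after Lightning Chat ends t=9 → clear.
Fireside Session: starts t=26 at or after Lightning Chat ends t=9 → clear.
Breakout Track: starts t=26 at or after Lightning Chat ends t=9 → clear.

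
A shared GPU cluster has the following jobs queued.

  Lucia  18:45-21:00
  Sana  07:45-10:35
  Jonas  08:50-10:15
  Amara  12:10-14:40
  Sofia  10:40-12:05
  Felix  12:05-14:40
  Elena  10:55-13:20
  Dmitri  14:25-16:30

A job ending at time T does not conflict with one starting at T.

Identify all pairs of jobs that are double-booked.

Sorted by start: Sana, Jonas, Sofia, Elena, Felix, Amara, Dmitri, Lucia.
Jonas starts before Sana ends → Sana and Jonas overlap.
Sofia starts after Sana ends; Sana is clear from here.
Sofia starts after Jonas ends; Jonas is clear from here.
Elena starts before Sofia ends → Sofia and Elena overlap.
Felix starts exactly when Sofia ends (back-to-back, no overlap); Sofia is clear from here.
Felix starts before Elena ends → Elena and Felix overlap.
Amara starts before Elena ends → Elena and Amara overlap.
Dmitri starts after Elena ends; Elena is clear from here.
Amara starts before Felix ends → Felix and Amara overlap.
Dmitri starts before Felix ends → Felix and Dmitri overlap.
Lucia starts after Felix ends.
Dmitri starts before Amara ends → Amara and Dmitri overlap.
Lucia starts after Amara ends.
Lucia starts after Dmitri ends.

Amara & Dmitri, Amara & Elena, Amara & Felix, Dmitri & Felix, Elena & Felix, Elena & Sofia, Jonas & Sana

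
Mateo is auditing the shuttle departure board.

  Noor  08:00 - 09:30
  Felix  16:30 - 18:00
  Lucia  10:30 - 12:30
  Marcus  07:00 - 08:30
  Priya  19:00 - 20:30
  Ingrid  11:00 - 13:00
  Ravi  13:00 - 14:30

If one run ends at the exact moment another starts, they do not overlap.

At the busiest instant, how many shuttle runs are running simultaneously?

Walk through starts and ends in time order (an end at T is processed before a start at T):
07:00 start Marcus → 1
08:00 start Noor → 2
08:30 end Marcus → 1
09:30 end Noor → 0
10:30 start Lucia → 1
11:00 start Ingrid → 2
12:30 end Lucia → 1
13:00 end Ingrid → 0
13:00 start Ravi → 1
14:30 end Ravi → 0
16:30 start Felix → 1
18:00 end Felix → 0
19:00 start Priya → 1
20:30 end Priya → 0
Peak is 2, at 08:00 (Marcus, Noor).

2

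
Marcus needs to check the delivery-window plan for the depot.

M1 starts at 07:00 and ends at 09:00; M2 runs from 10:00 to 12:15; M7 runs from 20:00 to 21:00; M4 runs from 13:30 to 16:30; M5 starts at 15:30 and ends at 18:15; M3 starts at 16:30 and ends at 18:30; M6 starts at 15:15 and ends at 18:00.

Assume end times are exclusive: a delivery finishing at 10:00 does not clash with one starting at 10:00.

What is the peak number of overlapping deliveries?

Sort all start/end points and keep a running count:
07:00 start M1 → 1
09:00 end M1 → 0
10:00 start M2 → 1
12:15 end M2 → 0
13:30 start M4 → 1
15:15 start M6 → 2
15:30 start M5 → 3
16:30 end M4 → 2
16:30 start M3 → 3
18:00 end M6 → 2
18:15 end M5 → 1
18:30 end M3 → 0
20:00 start M7 → 1
21:00 end M7 → 0
Peak is 3, at 15:30 (M4, M5, M6).

3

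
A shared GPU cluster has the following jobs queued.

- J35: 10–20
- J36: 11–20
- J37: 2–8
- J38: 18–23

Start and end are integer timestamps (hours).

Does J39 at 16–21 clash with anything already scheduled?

J37: ends 8 at or before J39 starts 16 → clear.
J35: starts 10 before J39 ends 21, and ends 20 after J39 starts 16 → overlap.
J36: starts 11 before J39 ends 21, and ends 20 after J39 starts 16 → overlap.
J38: starts 18 before J39 ends 21, and ends 23 after J39 starts 16 → overlap.
J39 overlaps J35, J36, J38.

Yes — it overlaps J35, J36, J38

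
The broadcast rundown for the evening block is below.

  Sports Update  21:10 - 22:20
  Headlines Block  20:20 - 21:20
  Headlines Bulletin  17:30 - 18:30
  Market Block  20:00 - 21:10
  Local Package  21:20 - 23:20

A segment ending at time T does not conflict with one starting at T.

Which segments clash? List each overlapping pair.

Sorted by start: Headlines Bulletin, Market Block, Headlines Block, Sports Update, Local Package.
Market Block starts after Headlines Bulletin ends; Headlines Bulletin is clear from here.
Headlines Block starts before Market Block ends → Market Block and Headlines Block overlap.
Sports Update starts exactly when Market Block ends (back-to-back, no overlap); Market Block is clear from here.
Sports Update starts before Headlines Block ends → Headlines Block and Sports Update overlap.
Local Package starts exactly when Headlines Block ends (back-to-back, no overlap).
Local Package starts before Sports Update ends → Sports Update and Local Package overlap.

Headlines Block & Market Block, Headlines Block & Sports Update, Local Package & Sports Update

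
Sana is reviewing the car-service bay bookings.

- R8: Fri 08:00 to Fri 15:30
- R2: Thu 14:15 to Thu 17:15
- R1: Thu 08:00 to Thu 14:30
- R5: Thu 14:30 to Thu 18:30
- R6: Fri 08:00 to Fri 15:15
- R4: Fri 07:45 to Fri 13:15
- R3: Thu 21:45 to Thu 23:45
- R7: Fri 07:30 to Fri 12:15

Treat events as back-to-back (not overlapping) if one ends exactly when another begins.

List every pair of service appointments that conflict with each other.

R1 & R2, R2 & R5, R4 & R6, R4 & R7, R4 & R8, R6 & R7, R6 & R8, R7 & R8

Sorted by start: R1, R2, R5, R3, R7, R4, R6, R8.
R2 starts before R1 ends → R1 and R2 overlap.
R5 starts exactly when R1 ends (back-to-back, no overlap); R1 is clear from here.
R5 starts before R2 ends → R2 and R5 overlap.
R3 starts after R2 ends; R2 is clear from here.
R3 starts after R5 ends; R5 is clear from here.
R7 starts after R3 ends; R3 is clear from here.
R4 starts before R7 ends → R7 and R4 overlap.
R6 starts before R7 ends → R7 and R6 overlap.
R8 starts before R7 ends → R7 and R8 overlap.
R6 starts before R4 ends → R4 and R6 overlap.
R8 starts before R4 ends → R4 and R8 overlap.
R8 starts before R6 ends → R6 and R8 overlap.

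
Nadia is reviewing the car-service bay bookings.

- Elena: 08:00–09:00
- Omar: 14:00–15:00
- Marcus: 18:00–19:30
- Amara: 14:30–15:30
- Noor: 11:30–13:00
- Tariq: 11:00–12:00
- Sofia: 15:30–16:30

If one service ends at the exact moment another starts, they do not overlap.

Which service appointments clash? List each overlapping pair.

Sorted by start: Elena, Tariq, Noor, Omar, Amara, Sofia, Marcus.
Tariq starts after Elena ends, so Elena has no further overlaps.
Noor starts before Tariq ends → Tariq and Noor overlap.
Omar starts after Tariq ends, so Tariq has no further overlaps.
Omar starts after Noor ends, so Noor has no further overlaps.
Amara starts before Omar ends → Omar and Amara overlap.
Sofia starts after Omar ends, so Omar has no further overlaps.
Sofia starts exactly when Amara ends (back-to-back, no overlap), so Amara has no further overlaps.
Marcus starts after Sofia ends.

Amara & Omar, Noor & Tariq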